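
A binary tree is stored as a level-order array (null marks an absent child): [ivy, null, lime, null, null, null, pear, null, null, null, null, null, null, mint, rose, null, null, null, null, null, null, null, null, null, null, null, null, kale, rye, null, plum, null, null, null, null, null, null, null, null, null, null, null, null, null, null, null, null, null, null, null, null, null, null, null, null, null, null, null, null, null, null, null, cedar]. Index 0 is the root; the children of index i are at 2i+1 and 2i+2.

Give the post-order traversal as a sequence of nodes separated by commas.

kale, rye, mint, cedar, plum, rose, pear, lime, ivy

Post-order visits the left subtree, then the right subtree, then the node.
At ivy: no left child.
At ivy: go right to lime.
  At lime: no left child.
  At lime: go right to pear.
    At pear: go left to mint.
      At mint: go left to kale.
        kale is a leaf — visit kale.
      At mint: go right to rye.
        rye is a leaf — visit rye.
      Visit mint.
    At pear: go right to rose.
      At rose: no left child.
      At rose: go right to plum.
        At plum: no left child.
        At plum: go right to cedar.
          cedar is a leaf — visit cedar.
        Visit plum.
      Visit rose.
    Visit pear.
  Visit lime.
Visit ivy.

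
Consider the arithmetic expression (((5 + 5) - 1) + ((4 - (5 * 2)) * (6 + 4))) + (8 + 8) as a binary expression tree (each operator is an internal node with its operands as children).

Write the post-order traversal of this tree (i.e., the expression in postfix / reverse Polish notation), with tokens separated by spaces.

5 5 + 1 - 4 5 2 * - 6 4 + * + 8 8 + +

Post-order on an expression tree gives postfix notation: for each operator, emit left operand, right operand, then the operator.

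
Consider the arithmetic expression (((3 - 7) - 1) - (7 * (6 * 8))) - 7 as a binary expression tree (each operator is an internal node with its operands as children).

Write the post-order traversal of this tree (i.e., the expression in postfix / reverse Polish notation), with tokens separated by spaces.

Post-order on an expression tree gives postfix notation: for each operator, emit left operand, right operand, then the operator.

3 7 - 1 - 7 6 8 * * - 7 -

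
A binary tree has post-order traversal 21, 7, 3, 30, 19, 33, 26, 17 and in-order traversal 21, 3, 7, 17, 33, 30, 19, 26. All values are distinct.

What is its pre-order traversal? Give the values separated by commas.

The last element of post-order is the root; it splits in-order into left and right subtrees.
Root 17: left subtree has 3 nodes {21, 3, 7}, right has 4 {33, 30, 19, 26}.
  Root 3: left subtree has 1 node {21}, right has 1 {7}.
  Root 26: left subtree has 3 nodes {33, 30, 19}, right has 0 { }.
    Root 33: left subtree has 0 nodes { }, right has 2 {30, 19}.
      Root 19: left subtree has 1 node {30}, right has 0 { }.

17, 3, 21, 7, 26, 33, 19, 30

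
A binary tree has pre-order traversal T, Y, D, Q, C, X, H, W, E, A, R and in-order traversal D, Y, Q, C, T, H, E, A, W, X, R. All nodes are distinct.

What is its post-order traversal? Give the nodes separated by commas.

D, C, Q, Y, A, E, W, H, R, X, T

The first element of pre-order is the root; it splits in-order into left and right subtrees.
Root T: left subtree has 4 nodes {D, Y, Q, C}, right has 6 {H, E, A, W, X, R}.
  Root Y: left subtree has 1 node {D}, right has 2 {Q, C}.
    Root Q: left subtree has 0 nodes { }, right has 1 {C}.
  Root X: left subtree has 4 nodes {H, E, A, W}, right has 1 {R}.
    Root H: left subtree has 0 nodes { }, right has 3 {E, A, W}.
      Root W: left subtree has 2 nodes {E, A}, right has 0 { }.
        Root E: left subtree has 0 nodes { }, right has 1 {A}.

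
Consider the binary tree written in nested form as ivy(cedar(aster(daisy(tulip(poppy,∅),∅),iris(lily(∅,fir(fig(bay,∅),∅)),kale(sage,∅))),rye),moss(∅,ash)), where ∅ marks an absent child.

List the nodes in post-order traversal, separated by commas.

Post-order visits the left subtree, then the right subtree, then the node.
At ivy: go left to cedar.
  At cedar: go left to aster.
    At aster: go left to daisy.
      At daisy: go left to tulip.
        At tulip: go left to poppy.
          poppy is a leaf — visit poppy.
        At tulip: no right child.
        Visit tulip.
      At daisy: no right child.
      Visit daisy.
    At aster: go right to iris.
      At iris: go left to lily.
        At lily: no left child.
        At lily: go right to fir.
          At fir: go left to fig.
            At fig: go left to bay.
              bay is a leaf — visit bay.
            At fig: no right child.
            Visit fig.
          At fir: no right child.
          Visit fir.
        Visit lily.
      At iris: go right to kale.
        At kale: go left to sage.
          sage is a leaf — visit sage.
        At kale: no right child.
        Visit kale.
      Visit iris.
    Visit aster.
  At cedar: go right to rye.
    rye is a leaf — visit rye.
  Visit cedar.
At ivy: go right to moss.
  At moss: no left child.
  At moss: go right to ash.
    ash is a leaf — visit ash.
  Visit moss.
Visit ivy.

poppy, tulip, daisy, bay, fig, fir, lily, sage, kale, iris, aster, rye, cedar, ash, moss, ivy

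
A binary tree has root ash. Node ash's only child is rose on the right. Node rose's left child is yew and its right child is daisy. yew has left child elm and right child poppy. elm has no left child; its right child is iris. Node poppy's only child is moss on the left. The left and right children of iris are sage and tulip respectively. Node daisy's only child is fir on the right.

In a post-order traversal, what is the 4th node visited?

elm

Post-order visits the left subtree, then the right subtree, then the node.
At ash: no left child.
At ash: go right to rose.
  At rose: go left to yew.
    At yew: go left to elm.
      At elm: no left child.
      At elm: go right to iris.
        At iris: go left to sage.
          sage is a leaf — visit sage.
        At iris: go right to tulip.
          tulip is a leaf — visit tulip.
        Visit iris.
      Visit elm.
    At yew: go right to poppy.
      At poppy: go left to moss.
        moss is a leaf — visit moss.
      At poppy: no right child.
      Visit poppy.
    Visit yew.
  At rose: go right to daisy.
    At daisy: no left child.
    At daisy: go right to fir.
      fir is a leaf — visit fir.
    Visit daisy.
  Visit rose.
Visit ash.
Full post-order sequence: sage, tulip, iris, elm, moss, poppy, yew, fir, daisy, rose, ash.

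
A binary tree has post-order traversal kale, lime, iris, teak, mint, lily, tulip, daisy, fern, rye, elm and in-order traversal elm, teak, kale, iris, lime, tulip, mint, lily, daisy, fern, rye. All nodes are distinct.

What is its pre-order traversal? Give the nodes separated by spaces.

The last element of post-order is the root; it splits in-order into left and right subtrees.
Root elm: left subtree has 0 nodes { }, right has 10 {teak, kale, iris, lime, tulip, mint, lily, daisy, fern, rye}.
  Root rye: left subtree has 9 nodes {teak, kale, iris, lime, tulip, mint, lily, daisy, fern}, right has 0 { }.
    Root fern: left subtree has 8 nodes {teak, kale, iris, lime, tulip, mint, lily, daisy}, right has 0 { }.
      Root daisy: left subtree has 7 nodes {teak, kale, iris, lime, tulip, mint, lily}, right has 0 { }.
        Root tulip: left subtree has 4 nodes {teak, kale, iris, lime}, right has 2 {mint, lily}.
          Root teak: left subtree has 0 nodes { }, right has 3 {kale, iris, lime}.
            Root iris: left subtree has 1 node {kale}, right has 1 {lime}.
          Root lily: left subtree has 1 node {mint}, right has 0 { }.

elm rye fern daisy tulip teak iris kale lime lily mint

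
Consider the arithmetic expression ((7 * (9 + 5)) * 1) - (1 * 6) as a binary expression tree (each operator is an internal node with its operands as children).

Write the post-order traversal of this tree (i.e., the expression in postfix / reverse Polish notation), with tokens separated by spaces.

7 9 5 + * 1 * 1 6 * -

Post-order on an expression tree gives postfix notation: for each operator, emit left operand, right operand, then the operator.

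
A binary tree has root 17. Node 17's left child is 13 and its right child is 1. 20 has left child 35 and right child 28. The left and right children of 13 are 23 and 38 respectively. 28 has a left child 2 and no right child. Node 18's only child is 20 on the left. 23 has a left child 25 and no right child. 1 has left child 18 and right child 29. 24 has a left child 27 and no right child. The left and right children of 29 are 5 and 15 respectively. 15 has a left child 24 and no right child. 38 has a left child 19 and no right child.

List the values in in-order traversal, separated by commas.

In-order visits the left subtree, then the node, then the right subtree.
At 17: go left to 13.
  At 13: go left to 23.
    At 23: go left to 25.
      25 is a leaf — visit 25.
    Visit 23.
    At 23: no right child.
  Visit 13.
  At 13: go right to 38.
    At 38: go left to 19.
      19 is a leaf — visit 19.
    Visit 38.
    At 38: no right child.
Visit 17.
At 17: go right to 1.
  At 1: go left to 18.
    At 18: go left to 20.
      At 20: go left to 35.
        35 is a leaf — visit 35.
      Visit 20.
      At 20: go right to 28.
        At 28: go left to 2.
          2 is a leaf — visit 2.
        Visit 28.
        At 28: no right child.
    Visit 18.
    At 18: no right child.
  Visit 1.
  At 1: go right to 29.
    At 29: go left to 5.
      5 is a leaf — visit 5.
    Visit 29.
    At 29: go right to 15.
      At 15: go left to 24.
        At 24: go left to 27.
          27 is a leaf — visit 27.
        Visit 24.
        At 24: no right child.
      Visit 15.
      At 15: no right child.

25, 23, 13, 19, 38, 17, 35, 20, 2, 28, 18, 1, 5, 29, 27, 24, 15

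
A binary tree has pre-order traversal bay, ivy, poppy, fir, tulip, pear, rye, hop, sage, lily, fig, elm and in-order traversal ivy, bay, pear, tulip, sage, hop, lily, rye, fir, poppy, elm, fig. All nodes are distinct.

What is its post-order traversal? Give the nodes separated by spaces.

ivy pear sage lily hop rye tulip fir elm fig poppy bay

The first element of pre-order is the root; it splits in-order into left and right subtrees.
Root bay: left subtree has 1 node {ivy}, right has 10 {pear, tulip, sage, hop, lily, rye, fir, poppy, elm, fig}.
  Root poppy: left subtree has 7 nodes {pear, tulip, sage, hop, lily, rye, fir}, right has 2 {elm, fig}.
    Root fir: left subtree has 6 nodes {pear, tulip, sage, hop, lily, rye}, right has 0 { }.
      Root tulip: left subtree has 1 node {pear}, right has 4 {sage, hop, lily, rye}.
        Root rye: left subtree has 3 nodes {sage, hop, lily}, right has 0 { }.
          Root hop: left subtree has 1 node {sage}, right has 1 {lily}.
    Root fig: left subtree has 1 node {elm}, right has 0 { }.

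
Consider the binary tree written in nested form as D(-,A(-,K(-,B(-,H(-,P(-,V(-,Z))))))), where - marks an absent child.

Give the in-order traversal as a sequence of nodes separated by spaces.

In-order visits the left subtree, then the node, then the right subtree.
At D: no left child.
Visit D.
At D: go right to A.
  At A: no left child.
  Visit A.
  At A: go right to K.
    At K: no left child.
    Visit K.
    At K: go right to B.
      At B: no left child.
      Visit B.
      At B: go right to H.
        At H: no left child.
        Visit H.
        At H: go right to P.
          At P: no left child.
          Visit P.
          At P: go right to V.
            At V: no left child.
            Visit V.
            At V: go right to Z.
              Z is a leaf — visit Z.

D A K B H P V Z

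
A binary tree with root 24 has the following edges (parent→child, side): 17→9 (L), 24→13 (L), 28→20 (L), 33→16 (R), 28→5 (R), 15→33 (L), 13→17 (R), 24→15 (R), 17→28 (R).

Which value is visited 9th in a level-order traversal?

Level-order visits nodes level by level from the root, left to right within each level.
Level 0: 24
Level 1: 13, 15
Level 2: 17, 33
Level 3: 9, 28, 16
Level 4: 20, 5
Full level-order sequence: 24, 13, 15, 17, 33, 9, 28, 16, 20, 5.

20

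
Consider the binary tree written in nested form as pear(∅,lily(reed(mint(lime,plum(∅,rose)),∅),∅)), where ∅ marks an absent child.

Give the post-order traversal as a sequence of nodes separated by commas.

lime, rose, plum, mint, reed, lily, pear

Post-order visits the left subtree, then the right subtree, then the node.
At pear: no left child.
At pear: go right to lily.
  At lily: go left to reed.
    At reed: go left to mint.
      At mint: go left to lime.
        lime is a leaf — visit lime.
      At mint: go right to plum.
        At plum: no left child.
        At plum: go right to rose.
          rose is a leaf — visit rose.
        Visit plum.
      Visit mint.
    At reed: no right child.
    Visit reed.
  At lily: no right child.
  Visit lily.
Visit pear.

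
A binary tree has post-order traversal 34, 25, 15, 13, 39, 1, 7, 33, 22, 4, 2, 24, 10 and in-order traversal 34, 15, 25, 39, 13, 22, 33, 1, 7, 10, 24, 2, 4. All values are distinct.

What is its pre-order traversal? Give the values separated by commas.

The last element of post-order is the root; it splits in-order into left and right subtrees.
Root 10: left subtree has 9 nodes {34, 15, 25, 39, 13, 22, 33, 1, 7}, right has 3 {24, 2, 4}.
  Root 22: left subtree has 5 nodes {34, 15, 25, 39, 13}, right has 3 {33, 1, 7}.
    Root 39: left subtree has 3 nodes {34, 15, 25}, right has 1 {13}.
      Root 15: left subtree has 1 node {34}, right has 1 {25}.
    Root 33: left subtree has 0 nodes { }, right has 2 {1, 7}.
      Root 7: left subtree has 1 node {1}, right has 0 { }.
  Root 24: left subtree has 0 nodes { }, right has 2 {2, 4}.
    Root 2: left subtree has 0 nodes { }, right has 1 {4}.

10, 22, 39, 15, 34, 25, 13, 33, 7, 1, 24, 2, 4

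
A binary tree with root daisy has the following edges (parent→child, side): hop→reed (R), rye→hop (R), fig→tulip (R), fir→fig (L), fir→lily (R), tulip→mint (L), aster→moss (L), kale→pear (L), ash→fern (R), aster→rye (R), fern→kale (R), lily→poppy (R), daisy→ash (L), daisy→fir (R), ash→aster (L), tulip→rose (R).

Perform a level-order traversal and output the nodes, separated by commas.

Level-order visits nodes level by level from the root, left to right within each level.
Level 0: daisy
Level 1: ash, fir
Level 2: aster, fern, fig, lily
Level 3: moss, rye, kale, tulip, poppy
Level 4: hop, pear, mint, rose
Level 5: reed

daisy, ash, fir, aster, fern, fig, lily, moss, rye, kale, tulip, poppy, hop, pear, mint, rose, reed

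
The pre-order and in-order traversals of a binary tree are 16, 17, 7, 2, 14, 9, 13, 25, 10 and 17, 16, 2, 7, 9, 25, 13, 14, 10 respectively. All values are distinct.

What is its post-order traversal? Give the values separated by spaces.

The first element of pre-order is the root; it splits in-order into left and right subtrees.
Root 16: left subtree has 1 node {17}, right has 7 {2, 7, 9, 25, 13, 14, 10}.
  Root 7: left subtree has 1 node {2}, right has 5 {9, 25, 13, 14, 10}.
    Root 14: left subtree has 3 nodes {9, 25, 13}, right has 1 {10}.
      Root 9: left subtree has 0 nodes { }, right has 2 {25, 13}.
        Root 13: left subtree has 1 node {25}, right has 0 { }.

17 2 25 13 9 10 14 7 16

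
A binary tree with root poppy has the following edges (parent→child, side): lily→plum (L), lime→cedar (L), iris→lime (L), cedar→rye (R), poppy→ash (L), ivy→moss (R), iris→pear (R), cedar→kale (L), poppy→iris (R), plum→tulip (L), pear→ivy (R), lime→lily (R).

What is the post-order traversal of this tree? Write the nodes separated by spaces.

Post-order visits the left subtree, then the right subtree, then the node.
At poppy: go left to ash.
  ash is a leaf — visit ash.
At poppy: go right to iris.
  At iris: go left to lime.
    At lime: go left to cedar.
      At cedar: go left to kale.
        kale is a leaf — visit kale.
      At cedar: go right to rye.
        rye is a leaf — visit rye.
      Visit cedar.
    At lime: go right to lily.
      At lily: go left to plum.
        At plum: go left to tulip.
          tulip is a leaf — visit tulip.
        At plum: no right child.
        Visit plum.
      At lily: no right child.
      Visit lily.
    Visit lime.
  At iris: go right to pear.
    At pear: no left child.
    At pear: go right to ivy.
      At ivy: no left child.
      At ivy: go right to moss.
        moss is a leaf — visit moss.
      Visit ivy.
    Visit pear.
  Visit iris.
Visit poppy.

ash kale rye cedar tulip plum lily lime moss ivy pear iris poppy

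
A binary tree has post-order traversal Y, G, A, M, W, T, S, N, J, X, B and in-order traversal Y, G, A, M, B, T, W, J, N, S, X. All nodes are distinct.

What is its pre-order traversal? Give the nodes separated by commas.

The last element of post-order is the root; it splits in-order into left and right subtrees.
Root B: left subtree has 4 nodes {Y, G, A, M}, right has 6 {T, W, J, N, S, X}.
  Root M: left subtree has 3 nodes {Y, G, A}, right has 0 { }.
    Root A: left subtree has 2 nodes {Y, G}, right has 0 { }.
      Root G: left subtree has 1 node {Y}, right has 0 { }.
  Root X: left subtree has 5 nodes {T, W, J, N, S}, right has 0 { }.
    Root J: left subtree has 2 nodes {T, W}, right has 2 {N, S}.
      Root T: left subtree has 0 nodes { }, right has 1 {W}.
      Root N: left subtree has 0 nodes { }, right has 1 {S}.

B, M, A, G, Y, X, J, T, W, N, S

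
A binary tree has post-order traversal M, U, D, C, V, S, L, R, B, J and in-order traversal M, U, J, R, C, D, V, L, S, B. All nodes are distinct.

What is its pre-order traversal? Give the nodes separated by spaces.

J U M B R L V C D S

The last element of post-order is the root; it splits in-order into left and right subtrees.
Root J: left subtree has 2 nodes {M, U}, right has 7 {R, C, D, V, L, S, B}.
  Root U: left subtree has 1 node {M}, right has 0 { }.
  Root B: left subtree has 6 nodes {R, C, D, V, L, S}, right has 0 { }.
    Root R: left subtree has 0 nodes { }, right has 5 {C, D, V, L, S}.
      Root L: left subtree has 3 nodes {C, D, V}, right has 1 {S}.
        Root V: left subtree has 2 nodes {C, D}, right has 0 { }.
          Root C: left subtree has 0 nodes { }, right has 1 {D}.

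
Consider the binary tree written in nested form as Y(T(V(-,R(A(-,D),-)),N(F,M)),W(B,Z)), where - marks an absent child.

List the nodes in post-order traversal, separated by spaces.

Post-order visits the left subtree, then the right subtree, then the node.
At Y: go left to T.
  At T: go left to V.
    At V: no left child.
    At V: go right to R.
      At R: go left to A.
        At A: no left child.
        At A: go right to D.
          D is a leaf — visit D.
        Visit A.
      At R: no right child.
      Visit R.
    Visit V.
  At T: go right to N.
    At N: go left to F.
      F is a leaf — visit F.
    At N: go right to M.
      M is a leaf — visit M.
    Visit N.
  Visit T.
At Y: go right to W.
  At W: go left to B.
    B is a leaf — visit B.
  At W: go right to Z.
    Z is a leaf — visit Z.
  Visit W.
Visit Y.

D A R V F M N T B Z W Y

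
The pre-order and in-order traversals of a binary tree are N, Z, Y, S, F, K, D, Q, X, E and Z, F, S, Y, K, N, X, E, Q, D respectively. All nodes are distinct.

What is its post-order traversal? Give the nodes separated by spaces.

The first element of pre-order is the root; it splits in-order into left and right subtrees.
Root N: left subtree has 5 nodes {Z, F, S, Y, K}, right has 4 {X, E, Q, D}.
  Root Z: left subtree has 0 nodes { }, right has 4 {F, S, Y, K}.
    Root Y: left subtree has 2 nodes {F, S}, right has 1 {K}.
      Root S: left subtree has 1 node {F}, right has 0 { }.
  Root D: left subtree has 3 nodes {X, E, Q}, right has 0 { }.
    Root Q: left subtree has 2 nodes {X, E}, right has 0 { }.
      Root X: left subtree has 0 nodes { }, right has 1 {E}.

F S K Y Z E X Q D N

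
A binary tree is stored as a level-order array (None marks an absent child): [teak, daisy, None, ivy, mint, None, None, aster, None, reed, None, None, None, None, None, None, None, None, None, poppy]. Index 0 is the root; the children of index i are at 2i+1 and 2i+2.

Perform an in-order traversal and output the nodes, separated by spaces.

aster ivy daisy poppy reed mint teak

In-order visits the left subtree, then the node, then the right subtree.
At teak: go left to daisy.
  At daisy: go left to ivy.
    At ivy: go left to aster.
      aster is a leaf — visit aster.
    Visit ivy.
    At ivy: no right child.
  Visit daisy.
  At daisy: go right to mint.
    At mint: go left to reed.
      At reed: go left to poppy.
        poppy is a leaf — visit poppy.
      Visit reed.
      At reed: no right child.
    Visit mint.
    At mint: no right child.
Visit teak.
At teak: no right child.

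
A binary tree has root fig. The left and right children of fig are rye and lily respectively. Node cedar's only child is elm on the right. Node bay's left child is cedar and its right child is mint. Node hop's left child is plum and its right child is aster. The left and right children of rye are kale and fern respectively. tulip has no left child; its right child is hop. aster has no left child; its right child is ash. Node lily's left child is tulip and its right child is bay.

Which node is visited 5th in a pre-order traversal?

Pre-order visits the node, then its left subtree, then its right subtree.
Visit fig.
At fig: go left to rye.
  Visit rye.
  At rye: go left to kale.
    kale is a leaf — visit kale.
  At rye: go right to fern.
    fern is a leaf — visit fern.
At fig: go right to lily.
  Visit lily.
  At lily: go left to tulip.
    Visit tulip.
    At tulip: no left child.
    At tulip: go right to hop.
      Visit hop.
      At hop: go left to plum.
        plum is a leaf — visit plum.
      At hop: go right to aster.
        Visit aster.
        At aster: no left child.
        At aster: go right to ash.
          ash is a leaf — visit ash.
  At lily: go right to bay.
    Visit bay.
    At bay: go left to cedar.
      Visit cedar.
      At cedar: no left child.
      At cedar: go right to elm.
        elm is a leaf — visit elm.
    At bay: go right to mint.
      mint is a leaf — visit mint.
Full pre-order sequence: fig, rye, kale, fern, lily, tulip, hop, plum, aster, ash, bay, cedar, elm, mint.

lily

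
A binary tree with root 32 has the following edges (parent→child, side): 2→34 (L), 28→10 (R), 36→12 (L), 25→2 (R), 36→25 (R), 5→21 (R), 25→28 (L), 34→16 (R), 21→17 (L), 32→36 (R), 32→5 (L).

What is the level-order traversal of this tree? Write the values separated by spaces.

32 5 36 21 12 25 17 28 2 10 34 16

Level-order visits nodes level by level from the root, left to right within each level.
Level 0: 32
Level 1: 5, 36
Level 2: 21, 12, 25
Level 3: 17, 28, 2
Level 4: 10, 34
Level 5: 16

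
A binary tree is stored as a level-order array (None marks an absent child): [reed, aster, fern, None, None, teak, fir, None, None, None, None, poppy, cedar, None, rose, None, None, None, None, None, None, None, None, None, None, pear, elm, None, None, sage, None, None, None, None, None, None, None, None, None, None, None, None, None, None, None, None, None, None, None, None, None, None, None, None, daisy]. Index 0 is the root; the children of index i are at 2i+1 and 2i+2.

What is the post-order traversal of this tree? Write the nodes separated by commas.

Post-order visits the left subtree, then the right subtree, then the node.
At reed: go left to aster.
  aster is a leaf — visit aster.
At reed: go right to fern.
  At fern: go left to teak.
    At teak: go left to poppy.
      poppy is a leaf — visit poppy.
    At teak: go right to cedar.
      At cedar: go left to pear.
        pear is a leaf — visit pear.
      At cedar: go right to elm.
        At elm: no left child.
        At elm: go right to daisy.
          daisy is a leaf — visit daisy.
        Visit elm.
      Visit cedar.
    Visit teak.
  At fern: go right to fir.
    At fir: no left child.
    At fir: go right to rose.
      At rose: go left to sage.
        sage is a leaf — visit sage.
      At rose: no right child.
      Visit rose.
    Visit fir.
  Visit fern.
Visit reed.

aster, poppy, pear, daisy, elm, cedar, teak, sage, rose, fir, fern, reed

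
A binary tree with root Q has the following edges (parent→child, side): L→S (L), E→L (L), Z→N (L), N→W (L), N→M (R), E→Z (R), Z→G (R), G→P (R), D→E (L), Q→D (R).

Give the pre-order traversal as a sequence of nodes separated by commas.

Pre-order visits the node, then its left subtree, then its right subtree.
Visit Q.
At Q: no left child.
At Q: go right to D.
  Visit D.
  At D: go left to E.
    Visit E.
    At E: go left to L.
      Visit L.
      At L: go left to S.
        S is a leaf — visit S.
      At L: no right child.
    At E: go right to Z.
      Visit Z.
      At Z: go left to N.
        Visit N.
        At N: go left to W.
          W is a leaf — visit W.
        At N: go right to M.
          M is a leaf — visit M.
      At Z: go right to G.
        Visit G.
        At G: no left child.
        At G: go right to P.
          P is a leaf — visit P.
  At D: no right child.

Q, D, E, L, S, Z, N, W, M, G, P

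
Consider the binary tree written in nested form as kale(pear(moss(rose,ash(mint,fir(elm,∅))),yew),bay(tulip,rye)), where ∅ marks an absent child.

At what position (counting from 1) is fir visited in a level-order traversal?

11

Level-order visits nodes level by level from the root, left to right within each level.
Level 0: kale
Level 1: pear, bay
Level 2: moss, yew, tulip, rye
Level 3: rose, ash
Level 4: mint, fir
Level 5: elm
Full level-order sequence: kale, pear, bay, moss, yew, tulip, rye, rose, ash, mint, fir, elm.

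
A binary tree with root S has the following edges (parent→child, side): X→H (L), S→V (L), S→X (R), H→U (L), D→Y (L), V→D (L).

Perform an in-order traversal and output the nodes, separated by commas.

Y, D, V, S, U, H, X

In-order visits the left subtree, then the node, then the right subtree.
At S: go left to V.
  At V: go left to D.
    At D: go left to Y.
      Y is a leaf — visit Y.
    Visit D.
    At D: no right child.
  Visit V.
  At V: no right child.
Visit S.
At S: go right to X.
  At X: go left to H.
    At H: go left to U.
      U is a leaf — visit U.
    Visit H.
    At H: no right child.
  Visit X.
  At X: no right child.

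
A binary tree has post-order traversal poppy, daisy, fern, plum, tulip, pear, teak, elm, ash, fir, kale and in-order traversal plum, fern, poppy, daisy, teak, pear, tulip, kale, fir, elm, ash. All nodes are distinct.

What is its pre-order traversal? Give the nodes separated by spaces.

kale teak plum fern daisy poppy pear tulip fir ash elm

The last element of post-order is the root; it splits in-order into left and right subtrees.
Root kale: left subtree has 7 nodes {plum, fern, poppy, daisy, teak, pear, tulip}, right has 3 {fir, elm, ash}.
  Root teak: left subtree has 4 nodes {plum, fern, poppy, daisy}, right has 2 {pear, tulip}.
    Root plum: left subtree has 0 nodes { }, right has 3 {fern, poppy, daisy}.
      Root fern: left subtree has 0 nodes { }, right has 2 {poppy, daisy}.
        Root daisy: left subtree has 1 node {poppy}, right has 0 { }.
    Root pear: left subtree has 0 nodes { }, right has 1 {tulip}.
  Root fir: left subtree has 0 nodes { }, right has 2 {elm, ash}.
    Root ash: left subtree has 1 node {elm}, right has 0 { }.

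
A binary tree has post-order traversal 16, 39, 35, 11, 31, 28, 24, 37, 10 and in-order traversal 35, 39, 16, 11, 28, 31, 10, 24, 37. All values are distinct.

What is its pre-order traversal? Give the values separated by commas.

10, 28, 11, 35, 39, 16, 31, 37, 24

The last element of post-order is the root; it splits in-order into left and right subtrees.
Root 10: left subtree has 6 nodes {35, 39, 16, 11, 28, 31}, right has 2 {24, 37}.
  Root 28: left subtree has 4 nodes {35, 39, 16, 11}, right has 1 {31}.
    Root 11: left subtree has 3 nodes {35, 39, 16}, right has 0 { }.
      Root 35: left subtree has 0 nodes { }, right has 2 {39, 16}.
        Root 39: left subtree has 0 nodes { }, right has 1 {16}.
  Root 37: left subtree has 1 node {24}, right has 0 { }.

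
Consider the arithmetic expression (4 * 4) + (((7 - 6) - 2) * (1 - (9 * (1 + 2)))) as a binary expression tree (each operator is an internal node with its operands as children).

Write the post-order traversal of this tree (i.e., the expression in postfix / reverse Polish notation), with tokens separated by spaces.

Post-order on an expression tree gives postfix notation: for each operator, emit left operand, right operand, then the operator.

4 4 * 7 6 - 2 - 1 9 1 2 + * - * +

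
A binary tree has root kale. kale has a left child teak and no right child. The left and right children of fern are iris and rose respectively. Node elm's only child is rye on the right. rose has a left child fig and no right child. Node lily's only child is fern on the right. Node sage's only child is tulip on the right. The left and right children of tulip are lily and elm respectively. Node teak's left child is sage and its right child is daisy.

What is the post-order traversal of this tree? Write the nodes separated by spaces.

Post-order visits the left subtree, then the right subtree, then the node.
At kale: go left to teak.
  At teak: go left to sage.
    At sage: no left child.
    At sage: go right to tulip.
      At tulip: go left to lily.
        At lily: no left child.
        At lily: go right to fern.
          At fern: go left to iris.
            iris is a leaf — visit iris.
          At fern: go right to rose.
            At rose: go left to fig.
              fig is a leaf — visit fig.
            At rose: no right child.
            Visit rose.
          Visit fern.
        Visit lily.
      At tulip: go right to elm.
        At elm: no left child.
        At elm: go right to rye.
          rye is a leaf — visit rye.
        Visit elm.
      Visit tulip.
    Visit sage.
  At teak: go right to daisy.
    daisy is a leaf — visit daisy.
  Visit teak.
At kale: no right child.
Visit kale.

iris fig rose fern lily rye elm tulip sage daisy teak kale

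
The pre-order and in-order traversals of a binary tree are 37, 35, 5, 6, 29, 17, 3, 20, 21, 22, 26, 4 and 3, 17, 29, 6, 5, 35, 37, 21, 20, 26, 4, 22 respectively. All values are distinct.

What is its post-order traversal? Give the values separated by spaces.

3 17 29 6 5 35 21 4 26 22 20 37

The first element of pre-order is the root; it splits in-order into left and right subtrees.
Root 37: left subtree has 6 nodes {3, 17, 29, 6, 5, 35}, right has 5 {21, 20, 26, 4, 22}.
  Root 35: left subtree has 5 nodes {3, 17, 29, 6, 5}, right has 0 { }.
    Root 5: left subtree has 4 nodes {3, 17, 29, 6}, right has 0 { }.
      Root 6: left subtree has 3 nodes {3, 17, 29}, right has 0 { }.
        Root 29: left subtree has 2 nodes {3, 17}, right has 0 { }.
          Root 17: left subtree has 1 node {3}, right has 0 { }.
  Root 20: left subtree has 1 node {21}, right has 3 {26, 4, 22}.
    Root 22: left subtree has 2 nodes {26, 4}, right has 0 { }.
      Root 26: left subtree has 0 nodes { }, right has 1 {4}.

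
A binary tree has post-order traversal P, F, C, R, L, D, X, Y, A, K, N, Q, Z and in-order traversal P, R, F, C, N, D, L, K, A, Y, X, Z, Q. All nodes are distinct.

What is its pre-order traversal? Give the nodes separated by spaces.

The last element of post-order is the root; it splits in-order into left and right subtrees.
Root Z: left subtree has 11 nodes {P, R, F, C, N, D, L, K, A, Y, X}, right has 1 {Q}.
  Root N: left subtree has 4 nodes {P, R, F, C}, right has 6 {D, L, K, A, Y, X}.
    Root R: left subtree has 1 node {P}, right has 2 {F, C}.
      Root C: left subtree has 1 node {F}, right has 0 { }.
    Root K: left subtree has 2 nodes {D, L}, right has 3 {A, Y, X}.
      Root D: left subtree has 0 nodes { }, right has 1 {L}.
      Root A: left subtree has 0 nodes { }, right has 2 {Y, X}.
        Root Y: left subtree has 0 nodes { }, right has 1 {X}.

Z N R P C F K D L A Y X Q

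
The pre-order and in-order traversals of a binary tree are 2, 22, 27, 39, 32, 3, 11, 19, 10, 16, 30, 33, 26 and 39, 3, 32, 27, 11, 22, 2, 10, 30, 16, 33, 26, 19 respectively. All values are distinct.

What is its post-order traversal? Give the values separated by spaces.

3 32 39 11 27 22 30 26 33 16 10 19 2

The first element of pre-order is the root; it splits in-order into left and right subtrees.
Root 2: left subtree has 6 nodes {39, 3, 32, 27, 11, 22}, right has 6 {10, 30, 16, 33, 26, 19}.
  Root 22: left subtree has 5 nodes {39, 3, 32, 27, 11}, right has 0 { }.
    Root 27: left subtree has 3 nodes {39, 3, 32}, right has 1 {11}.
      Root 39: left subtree has 0 nodes { }, right has 2 {3, 32}.
        Root 32: left subtree has 1 node {3}, right has 0 { }.
  Root 19: left subtree has 5 nodes {10, 30, 16, 33, 26}, right has 0 { }.
    Root 10: left subtree has 0 nodes { }, right has 4 {30, 16, 33, 26}.
      Root 16: left subtree has 1 node {30}, right has 2 {33, 26}.
        Root 33: left subtree has 0 nodes { }, right has 1 {26}.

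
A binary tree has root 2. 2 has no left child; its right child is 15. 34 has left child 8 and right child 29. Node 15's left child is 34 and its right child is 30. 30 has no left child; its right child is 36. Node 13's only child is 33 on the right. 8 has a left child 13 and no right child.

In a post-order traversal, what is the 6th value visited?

36

Post-order visits the left subtree, then the right subtree, then the node.
At 2: no left child.
At 2: go right to 15.
  At 15: go left to 34.
    At 34: go left to 8.
      At 8: go left to 13.
        At 13: no left child.
        At 13: go right to 33.
          33 is a leaf — visit 33.
        Visit 13.
      At 8: no right child.
      Visit 8.
    At 34: go right to 29.
      29 is a leaf — visit 29.
    Visit 34.
  At 15: go right to 30.
    At 30: no left child.
    At 30: go right to 36.
      36 is a leaf — visit 36.
    Visit 30.
  Visit 15.
Visit 2.
Full post-order sequence: 33, 13, 8, 29, 34, 36, 30, 15, 2.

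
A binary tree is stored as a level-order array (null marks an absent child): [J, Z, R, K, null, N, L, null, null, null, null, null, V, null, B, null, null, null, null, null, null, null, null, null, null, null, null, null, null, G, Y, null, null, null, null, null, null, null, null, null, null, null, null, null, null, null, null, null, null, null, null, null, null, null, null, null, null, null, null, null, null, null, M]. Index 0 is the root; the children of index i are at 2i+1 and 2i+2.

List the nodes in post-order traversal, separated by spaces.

K Z V N G M Y B L R J

Post-order visits the left subtree, then the right subtree, then the node.
At J: go left to Z.
  At Z: go left to K.
    K is a leaf — visit K.
  At Z: no right child.
  Visit Z.
At J: go right to R.
  At R: go left to N.
    At N: no left child.
    At N: go right to V.
      V is a leaf — visit V.
    Visit N.
  At R: go right to L.
    At L: no left child.
    At L: go right to B.
      At B: go left to G.
        G is a leaf — visit G.
      At B: go right to Y.
        At Y: no left child.
        At Y: go right to M.
          M is a leaf — visit M.
        Visit Y.
      Visit B.
    Visit L.
  Visit R.
Visit J.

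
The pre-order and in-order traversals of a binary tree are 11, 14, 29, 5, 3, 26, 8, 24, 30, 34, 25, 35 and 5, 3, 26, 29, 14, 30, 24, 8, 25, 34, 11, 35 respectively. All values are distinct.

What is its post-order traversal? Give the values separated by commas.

26, 3, 5, 29, 30, 24, 25, 34, 8, 14, 35, 11

The first element of pre-order is the root; it splits in-order into left and right subtrees.
Root 11: left subtree has 10 nodes {5, 3, 26, 29, 14, 30, 24, 8, 25, 34}, right has 1 {35}.
  Root 14: left subtree has 4 nodes {5, 3, 26, 29}, right has 5 {30, 24, 8, 25, 34}.
    Root 29: left subtree has 3 nodes {5, 3, 26}, right has 0 { }.
      Root 5: left subtree has 0 nodes { }, right has 2 {3, 26}.
        Root 3: left subtree has 0 nodes { }, right has 1 {26}.
    Root 8: left subtree has 2 nodes {30, 24}, right has 2 {25, 34}.
      Root 24: left subtree has 1 node {30}, right has 0 { }.
      Root 34: left subtree has 1 node {25}, right has 0 { }.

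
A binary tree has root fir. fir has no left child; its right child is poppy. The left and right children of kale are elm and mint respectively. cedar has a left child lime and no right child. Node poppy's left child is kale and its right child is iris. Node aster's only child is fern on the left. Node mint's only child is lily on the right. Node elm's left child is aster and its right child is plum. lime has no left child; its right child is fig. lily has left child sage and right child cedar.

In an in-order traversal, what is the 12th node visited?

In-order visits the left subtree, then the node, then the right subtree.
At fir: no left child.
Visit fir.
At fir: go right to poppy.
  At poppy: go left to kale.
    At kale: go left to elm.
      At elm: go left to aster.
        At aster: go left to fern.
          fern is a leaf — visit fern.
        Visit aster.
        At aster: no right child.
      Visit elm.
      At elm: go right to plum.
        plum is a leaf — visit plum.
    Visit kale.
    At kale: go right to mint.
      At mint: no left child.
      Visit mint.
      At mint: go right to lily.
        At lily: go left to sage.
          sage is a leaf — visit sage.
        Visit lily.
        At lily: go right to cedar.
          At cedar: go left to lime.
            At lime: no left child.
            Visit lime.
            At lime: go right to fig.
              fig is a leaf — visit fig.
          Visit cedar.
          At cedar: no right child.
  Visit poppy.
  At poppy: go right to iris.
    iris is a leaf — visit iris.
Full in-order sequence: fir, fern, aster, elm, plum, kale, mint, sage, lily, lime, fig, cedar, poppy, iris.

cedar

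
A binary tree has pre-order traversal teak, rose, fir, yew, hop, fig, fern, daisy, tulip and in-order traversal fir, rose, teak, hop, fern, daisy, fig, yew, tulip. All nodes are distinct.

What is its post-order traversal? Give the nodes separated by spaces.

fir rose daisy fern fig hop tulip yew teak

The first element of pre-order is the root; it splits in-order into left and right subtrees.
Root teak: left subtree has 2 nodes {fir, rose}, right has 6 {hop, fern, daisy, fig, yew, tulip}.
  Root rose: left subtree has 1 node {fir}, right has 0 { }.
  Root yew: left subtree has 4 nodes {hop, fern, daisy, fig}, right has 1 {tulip}.
    Root hop: left subtree has 0 nodes { }, right has 3 {fern, daisy, fig}.
      Root fig: left subtree has 2 nodes {fern, daisy}, right has 0 { }.
        Root fern: left subtree has 0 nodes { }, right has 1 {daisy}.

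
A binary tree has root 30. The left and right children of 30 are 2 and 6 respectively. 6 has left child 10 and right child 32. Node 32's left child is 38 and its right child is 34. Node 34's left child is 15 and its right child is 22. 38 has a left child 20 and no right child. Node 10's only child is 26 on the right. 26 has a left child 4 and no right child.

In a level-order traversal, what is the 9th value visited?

Level-order visits nodes level by level from the root, left to right within each level.
Level 0: 30
Level 1: 2, 6
Level 2: 10, 32
Level 3: 26, 38, 34
Level 4: 4, 20, 15, 22
Full level-order sequence: 30, 2, 6, 10, 32, 26, 38, 34, 4, 20, 15, 22.

4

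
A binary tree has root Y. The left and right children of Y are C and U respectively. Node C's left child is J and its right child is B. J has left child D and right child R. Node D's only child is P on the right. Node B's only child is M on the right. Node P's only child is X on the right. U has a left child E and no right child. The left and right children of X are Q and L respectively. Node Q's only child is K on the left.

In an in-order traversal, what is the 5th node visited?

X

In-order visits the left subtree, then the node, then the right subtree.
At Y: go left to C.
  At C: go left to J.
    At J: go left to D.
      At D: no left child.
      Visit D.
      At D: go right to P.
        At P: no left child.
        Visit P.
        At P: go right to X.
          At X: go left to Q.
            At Q: go left to K.
              K is a leaf — visit K.
            Visit Q.
            At Q: no right child.
          Visit X.
          At X: go right to L.
            L is a leaf — visit L.
    Visit J.
    At J: go right to R.
      R is a leaf — visit R.
  Visit C.
  At C: go right to B.
    At B: no left child.
    Visit B.
    At B: go right to M.
      M is a leaf — visit M.
Visit Y.
At Y: go right to U.
  At U: go left to E.
    E is a leaf — visit E.
  Visit U.
  At U: no right child.
Full in-order sequence: D, P, K, Q, X, L, J, R, C, B, M, Y, E, U.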